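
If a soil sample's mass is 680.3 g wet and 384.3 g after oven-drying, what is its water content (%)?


Result: 77.02 %

Derivation:
Using w = (m_wet - m_dry) / m_dry * 100
m_wet - m_dry = 680.3 - 384.3 = 296.0 g
w = 296.0 / 384.3 * 100
w = 77.02 %


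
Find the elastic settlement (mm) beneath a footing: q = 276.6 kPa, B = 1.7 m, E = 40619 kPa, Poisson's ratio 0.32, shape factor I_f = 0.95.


Using Se = q * B * (1 - nu^2) * I_f / E
1 - nu^2 = 1 - 0.32^2 = 0.8976
Se = 276.6 * 1.7 * 0.8976 * 0.95 / 40619
Se = 0.009871 m
Convert to mm: Se = 0.009871 * 1000 = 9.871 mm


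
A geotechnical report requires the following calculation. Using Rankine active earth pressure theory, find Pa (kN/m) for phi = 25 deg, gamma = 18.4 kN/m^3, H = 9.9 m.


Result: 365.96 kN/m

Derivation:
Compute active earth pressure coefficient:
Ka = tan^2(45 - phi/2) = tan^2(32.5) = 0.405859
Compute active force:
Pa = 0.5 * Ka * gamma * H^2
Pa = 0.5 * 0.405859 * 18.4 * 9.9^2
Pa = 365.96 kN/m


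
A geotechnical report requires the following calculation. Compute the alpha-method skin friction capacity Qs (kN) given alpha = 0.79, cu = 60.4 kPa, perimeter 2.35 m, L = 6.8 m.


Using Qs = alpha * cu * perimeter * L
Qs = 0.79 * 60.4 * 2.35 * 6.8
Qs = 762.5 kN


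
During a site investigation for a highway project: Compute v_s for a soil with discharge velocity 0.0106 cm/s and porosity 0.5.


Using v_s = v_d / n
v_s = 0.0106 / 0.5
v_s = 0.0212 cm/s


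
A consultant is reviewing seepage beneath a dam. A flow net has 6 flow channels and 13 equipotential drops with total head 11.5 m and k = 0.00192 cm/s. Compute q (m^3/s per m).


Result: 0.0001019 m^3/s per m

Derivation:
Convert k to m/s for unit consistency with H:
k = 0.00192 cm/s = 0.00192 / 100 m/s = 1.92e-05 m/s
Using q = k * H * Nf / Nd
Nf / Nd = 6 / 13 = 0.4615
q = 1.92e-05 * 11.5 * 0.4615
q = 0.0001019 m^3/s per m


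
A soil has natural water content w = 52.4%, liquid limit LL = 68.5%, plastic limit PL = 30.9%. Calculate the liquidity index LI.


First compute the plasticity index:
PI = LL - PL = 68.5 - 30.9 = 37.6
Then compute the liquidity index:
LI = (w - PL) / PI
LI = (52.4 - 30.9) / 37.6
LI = 0.572


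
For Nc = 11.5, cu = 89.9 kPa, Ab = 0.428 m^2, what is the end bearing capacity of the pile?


Result: 442.49 kN

Derivation:
Using Qb = Nc * cu * Ab
Qb = 11.5 * 89.9 * 0.428
Qb = 442.49 kN


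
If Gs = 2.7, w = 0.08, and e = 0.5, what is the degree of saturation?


Using S = Gs * w / e
S = 2.7 * 0.08 / 0.5
S = 0.432


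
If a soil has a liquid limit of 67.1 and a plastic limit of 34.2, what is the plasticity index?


Using PI = LL - PL
PI = 67.1 - 34.2
PI = 32.9


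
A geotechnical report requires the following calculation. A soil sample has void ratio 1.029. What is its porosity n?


Using the relation n = e / (1 + e)
n = 1.029 / (1 + 1.029)
n = 1.029 / 2.029
n = 0.5071


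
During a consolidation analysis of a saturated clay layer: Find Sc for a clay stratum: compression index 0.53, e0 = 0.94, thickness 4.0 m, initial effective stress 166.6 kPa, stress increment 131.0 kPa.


Result: 0.2753 m

Derivation:
Using Sc = Cc * H / (1 + e0) * log10((sigma0 + delta_sigma) / sigma0)
Stress ratio = (166.6 + 131.0) / 166.6 = 1.78631
log10(1.78631) = 0.251958
Cc * H / (1 + e0) = 0.53 * 4.0 / (1 + 0.94) = 1.09278
Sc = 1.09278 * 0.251958
Sc = 0.2753 m


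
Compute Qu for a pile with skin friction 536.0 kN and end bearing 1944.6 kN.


Using Qu = Qf + Qb
Qu = 536.0 + 1944.6
Qu = 2480.6 kN


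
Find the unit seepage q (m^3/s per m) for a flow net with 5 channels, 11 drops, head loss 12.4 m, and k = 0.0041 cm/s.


Result: 0.0002311 m^3/s per m

Derivation:
Convert k to m/s for unit consistency with H:
k = 0.0041 cm/s = 0.0041 / 100 m/s = 4.1e-05 m/s
Using q = k * H * Nf / Nd
Nf / Nd = 5 / 11 = 0.4545
q = 4.1e-05 * 12.4 * 0.4545
q = 0.0002311 m^3/s per m


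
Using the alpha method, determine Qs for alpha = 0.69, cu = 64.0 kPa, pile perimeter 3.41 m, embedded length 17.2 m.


Using Qs = alpha * cu * perimeter * L
Qs = 0.69 * 64.0 * 3.41 * 17.2
Qs = 2590.07 kN


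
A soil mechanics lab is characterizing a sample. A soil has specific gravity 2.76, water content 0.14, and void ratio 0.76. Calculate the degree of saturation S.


Using S = Gs * w / e
S = 2.76 * 0.14 / 0.76
S = 0.5084


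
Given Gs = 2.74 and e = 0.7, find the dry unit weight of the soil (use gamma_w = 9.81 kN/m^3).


Using gamma_d = Gs * gamma_w / (1 + e)
gamma_d = 2.74 * 9.81 / (1 + 0.7)
gamma_d = 2.74 * 9.81 / 1.7
gamma_d = 15.811 kN/m^3


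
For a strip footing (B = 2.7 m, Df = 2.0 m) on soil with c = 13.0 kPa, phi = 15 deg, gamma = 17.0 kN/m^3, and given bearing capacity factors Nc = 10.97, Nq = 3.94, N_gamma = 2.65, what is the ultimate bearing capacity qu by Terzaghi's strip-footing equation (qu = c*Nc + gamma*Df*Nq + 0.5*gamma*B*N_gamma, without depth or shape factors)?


Compute qu = c*Nc + gamma*Df*Nq + 0.5*gamma*B*N_gamma
Term 1: 13.0 * 10.97 = 142.61
Term 2: 17.0 * 2.0 * 3.94 = 133.96
Term 3: 0.5 * 17.0 * 2.7 * 2.65 = 60.8175
qu = 142.61 + 133.96 + 60.8175
qu = 337.39 kPa


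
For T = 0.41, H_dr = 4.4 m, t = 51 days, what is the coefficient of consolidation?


Using cv = T * H_dr^2 / t
H_dr^2 = 4.4^2 = 19.36
cv = 0.41 * 19.36 / 51
cv = 0.15564 m^2/day


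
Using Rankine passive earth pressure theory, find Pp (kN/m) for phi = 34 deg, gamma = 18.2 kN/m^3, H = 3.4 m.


Compute passive earth pressure coefficient:
Kp = tan^2(45 + phi/2) = tan^2(62.0) = 3.537132
Compute passive force:
Pp = 0.5 * Kp * gamma * H^2
Pp = 0.5 * 3.537132 * 18.2 * 3.4^2
Pp = 372.09 kN/m


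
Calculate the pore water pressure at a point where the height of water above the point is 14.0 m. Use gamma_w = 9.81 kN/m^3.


Result: 137.34 kPa

Derivation:
Using u = gamma_w * h_w
u = 9.81 * 14.0
u = 137.34 kPa


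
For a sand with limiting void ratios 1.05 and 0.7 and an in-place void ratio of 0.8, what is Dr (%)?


Result: 71.43 %

Derivation:
Using Dr = (e_max - e) / (e_max - e_min) * 100
e_max - e = 1.05 - 0.8 = 0.25
e_max - e_min = 1.05 - 0.7 = 0.35
Dr = 0.25 / 0.35 * 100
Dr = 71.43 %


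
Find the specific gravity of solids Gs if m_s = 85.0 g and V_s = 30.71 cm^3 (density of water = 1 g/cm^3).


Using Gs = m_s / (V_s * rho_w)
Since rho_w = 1 g/cm^3:
Gs = 85.0 / 30.71
Gs = 2.768


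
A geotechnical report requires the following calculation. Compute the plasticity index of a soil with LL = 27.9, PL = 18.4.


Result: 9.5

Derivation:
Using PI = LL - PL
PI = 27.9 - 18.4
PI = 9.5


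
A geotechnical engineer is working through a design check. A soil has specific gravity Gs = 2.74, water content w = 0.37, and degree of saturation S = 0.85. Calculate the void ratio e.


Using the relation e = Gs * w / S
e = 2.74 * 0.37 / 0.85
e = 1.1927


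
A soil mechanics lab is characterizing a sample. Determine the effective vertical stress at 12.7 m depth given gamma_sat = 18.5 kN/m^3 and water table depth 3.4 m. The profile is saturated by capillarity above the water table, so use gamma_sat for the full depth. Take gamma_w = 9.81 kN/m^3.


Total stress = gamma_sat * depth
sigma = 18.5 * 12.7 = 234.95 kPa
Pore water pressure u = gamma_w * (depth - d_wt)
u = 9.81 * (12.7 - 3.4) = 91.233 kPa
Effective stress = sigma - u
sigma' = 234.95 - 91.233 = 143.72 kPa


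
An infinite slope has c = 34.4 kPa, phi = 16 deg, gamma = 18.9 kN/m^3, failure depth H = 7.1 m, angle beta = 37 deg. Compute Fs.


Using Fs = c / (gamma*H*sin(beta)*cos(beta)) + tan(phi)/tan(beta)
Cohesion contribution = 34.4 / (18.9*7.1*sin(37)*cos(37))
Cohesion contribution = 0.533368
Friction contribution = tan(16)/tan(37) = 0.380524
Fs = 0.533368 + 0.380524
Fs = 0.914


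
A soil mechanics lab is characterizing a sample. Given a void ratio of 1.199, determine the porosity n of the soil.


Result: 0.5452

Derivation:
Using the relation n = e / (1 + e)
n = 1.199 / (1 + 1.199)
n = 1.199 / 2.199
n = 0.5452


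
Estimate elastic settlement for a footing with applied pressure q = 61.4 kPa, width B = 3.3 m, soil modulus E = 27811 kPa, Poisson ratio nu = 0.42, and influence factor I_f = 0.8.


Using Se = q * B * (1 - nu^2) * I_f / E
1 - nu^2 = 1 - 0.42^2 = 0.8236
Se = 61.4 * 3.3 * 0.8236 * 0.8 / 27811
Se = 0.004800 m
Convert to mm: Se = 0.004800 * 1000 = 4.8 mm


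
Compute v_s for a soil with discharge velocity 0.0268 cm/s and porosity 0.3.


Result: 0.08933 cm/s

Derivation:
Using v_s = v_d / n
v_s = 0.0268 / 0.3
v_s = 0.08933 cm/s


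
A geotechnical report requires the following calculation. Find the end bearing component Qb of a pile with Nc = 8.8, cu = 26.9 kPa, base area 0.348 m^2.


Result: 82.38 kN

Derivation:
Using Qb = Nc * cu * Ab
Qb = 8.8 * 26.9 * 0.348
Qb = 82.38 kN


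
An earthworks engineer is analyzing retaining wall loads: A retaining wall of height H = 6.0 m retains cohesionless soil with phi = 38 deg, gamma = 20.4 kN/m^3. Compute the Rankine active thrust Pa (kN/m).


Result: 87.35 kN/m

Derivation:
Compute active earth pressure coefficient:
Ka = tan^2(45 - phi/2) = tan^2(26.0) = 0.237883
Compute active force:
Pa = 0.5 * Ka * gamma * H^2
Pa = 0.5 * 0.237883 * 20.4 * 6.0^2
Pa = 87.35 kN/m


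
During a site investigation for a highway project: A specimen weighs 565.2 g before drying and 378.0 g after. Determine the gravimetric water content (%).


Using w = (m_wet - m_dry) / m_dry * 100
m_wet - m_dry = 565.2 - 378.0 = 187.2 g
w = 187.2 / 378.0 * 100
w = 49.52 %


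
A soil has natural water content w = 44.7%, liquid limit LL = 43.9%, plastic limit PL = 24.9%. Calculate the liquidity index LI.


First compute the plasticity index:
PI = LL - PL = 43.9 - 24.9 = 19.0
Then compute the liquidity index:
LI = (w - PL) / PI
LI = (44.7 - 24.9) / 19.0
LI = 1.042


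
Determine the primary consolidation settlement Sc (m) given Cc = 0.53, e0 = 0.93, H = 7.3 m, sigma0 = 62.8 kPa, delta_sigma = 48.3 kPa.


Using Sc = Cc * H / (1 + e0) * log10((sigma0 + delta_sigma) / sigma0)
Stress ratio = (62.8 + 48.3) / 62.8 = 1.76911
log10(1.76911) = 0.247754
Cc * H / (1 + e0) = 0.53 * 7.3 / (1 + 0.93) = 2.00466
Sc = 2.00466 * 0.247754
Sc = 0.4967 m


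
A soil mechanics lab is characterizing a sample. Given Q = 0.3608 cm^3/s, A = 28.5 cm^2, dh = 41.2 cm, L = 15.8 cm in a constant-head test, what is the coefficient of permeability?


Compute hydraulic gradient:
i = dh / L = 41.2 / 15.8 = 2.60759
Then apply Darcy's law:
k = Q / (A * i)
k = 0.3608 / (28.5 * 2.60759)
k = 0.3608 / 74.3165
k = 0.004855 cm/s


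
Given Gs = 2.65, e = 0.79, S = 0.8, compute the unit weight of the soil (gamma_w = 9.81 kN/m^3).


Result: 17.987 kN/m^3

Derivation:
Using gamma = gamma_w * (Gs + S*e) / (1 + e)
Numerator: Gs + S*e = 2.65 + 0.8*0.79 = 3.282
Denominator: 1 + e = 1 + 0.79 = 1.79
gamma = 9.81 * 3.282 / 1.79
gamma = 17.987 kN/m^3


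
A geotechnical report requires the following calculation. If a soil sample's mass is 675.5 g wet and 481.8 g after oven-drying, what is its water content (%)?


Using w = (m_wet - m_dry) / m_dry * 100
m_wet - m_dry = 675.5 - 481.8 = 193.7 g
w = 193.7 / 481.8 * 100
w = 40.2 %


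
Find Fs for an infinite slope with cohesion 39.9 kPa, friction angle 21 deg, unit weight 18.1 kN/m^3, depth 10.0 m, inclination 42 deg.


Result: 0.87

Derivation:
Using Fs = c / (gamma*H*sin(beta)*cos(beta)) + tan(phi)/tan(beta)
Cohesion contribution = 39.9 / (18.1*10.0*sin(42)*cos(42))
Cohesion contribution = 0.443312
Friction contribution = tan(21)/tan(42) = 0.426324
Fs = 0.443312 + 0.426324
Fs = 0.87


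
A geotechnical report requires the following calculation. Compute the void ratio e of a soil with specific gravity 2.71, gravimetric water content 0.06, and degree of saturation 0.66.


Using the relation e = Gs * w / S
e = 2.71 * 0.06 / 0.66
e = 0.2464


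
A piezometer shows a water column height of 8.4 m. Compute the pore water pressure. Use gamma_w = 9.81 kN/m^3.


Using u = gamma_w * h_w
u = 9.81 * 8.4
u = 82.4 kPa


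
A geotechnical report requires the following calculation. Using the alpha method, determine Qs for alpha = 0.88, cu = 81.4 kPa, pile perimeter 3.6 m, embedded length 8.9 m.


Using Qs = alpha * cu * perimeter * L
Qs = 0.88 * 81.4 * 3.6 * 8.9
Qs = 2295.09 kN


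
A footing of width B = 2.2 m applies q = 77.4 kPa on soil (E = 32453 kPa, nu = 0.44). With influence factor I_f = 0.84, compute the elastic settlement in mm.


Using Se = q * B * (1 - nu^2) * I_f / E
1 - nu^2 = 1 - 0.44^2 = 0.8064
Se = 77.4 * 2.2 * 0.8064 * 0.84 / 32453
Se = 0.003554 m
Convert to mm: Se = 0.003554 * 1000 = 3.554 mm


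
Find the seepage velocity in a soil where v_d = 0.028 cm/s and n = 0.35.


Result: 0.08 cm/s

Derivation:
Using v_s = v_d / n
v_s = 0.028 / 0.35
v_s = 0.08 cm/s


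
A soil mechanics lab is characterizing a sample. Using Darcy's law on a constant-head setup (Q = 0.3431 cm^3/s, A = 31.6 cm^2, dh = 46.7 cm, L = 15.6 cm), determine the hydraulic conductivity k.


Compute hydraulic gradient:
i = dh / L = 46.7 / 15.6 = 2.99359
Then apply Darcy's law:
k = Q / (A * i)
k = 0.3431 / (31.6 * 2.99359)
k = 0.3431 / 94.5974
k = 0.003627 cm/s


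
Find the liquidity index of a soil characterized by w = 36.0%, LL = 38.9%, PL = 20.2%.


First compute the plasticity index:
PI = LL - PL = 38.9 - 20.2 = 18.7
Then compute the liquidity index:
LI = (w - PL) / PI
LI = (36.0 - 20.2) / 18.7
LI = 0.845


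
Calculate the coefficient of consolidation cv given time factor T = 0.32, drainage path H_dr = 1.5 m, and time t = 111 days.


Result: 0.00649 m^2/day

Derivation:
Using cv = T * H_dr^2 / t
H_dr^2 = 1.5^2 = 2.25
cv = 0.32 * 2.25 / 111
cv = 0.00649 m^2/day


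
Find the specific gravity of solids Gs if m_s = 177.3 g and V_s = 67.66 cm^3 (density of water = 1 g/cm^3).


Using Gs = m_s / (V_s * rho_w)
Since rho_w = 1 g/cm^3:
Gs = 177.3 / 67.66
Gs = 2.62


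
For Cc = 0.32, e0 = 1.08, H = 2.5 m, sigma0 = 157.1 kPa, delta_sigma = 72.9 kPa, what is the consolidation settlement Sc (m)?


Using Sc = Cc * H / (1 + e0) * log10((sigma0 + delta_sigma) / sigma0)
Stress ratio = (157.1 + 72.9) / 157.1 = 1.46404
log10(1.46404) = 0.165552
Cc * H / (1 + e0) = 0.32 * 2.5 / (1 + 1.08) = 0.384615
Sc = 0.384615 * 0.165552
Sc = 0.0637 m


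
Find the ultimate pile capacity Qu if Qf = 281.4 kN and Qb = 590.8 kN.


Using Qu = Qf + Qb
Qu = 281.4 + 590.8
Qu = 872.2 kN


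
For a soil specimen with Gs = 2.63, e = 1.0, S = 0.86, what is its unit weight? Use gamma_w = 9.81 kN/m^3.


Result: 17.118 kN/m^3

Derivation:
Using gamma = gamma_w * (Gs + S*e) / (1 + e)
Numerator: Gs + S*e = 2.63 + 0.86*1.0 = 3.49
Denominator: 1 + e = 1 + 1.0 = 2.0
gamma = 9.81 * 3.49 / 2.0
gamma = 17.118 kN/m^3


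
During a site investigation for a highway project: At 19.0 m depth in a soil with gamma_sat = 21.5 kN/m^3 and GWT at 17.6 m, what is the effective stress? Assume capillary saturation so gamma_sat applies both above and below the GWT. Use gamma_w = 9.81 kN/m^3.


Total stress = gamma_sat * depth
sigma = 21.5 * 19.0 = 408.5 kPa
Pore water pressure u = gamma_w * (depth - d_wt)
u = 9.81 * (19.0 - 17.6) = 13.734 kPa
Effective stress = sigma - u
sigma' = 408.5 - 13.734 = 394.77 kPa


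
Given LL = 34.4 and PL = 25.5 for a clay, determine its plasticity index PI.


Using PI = LL - PL
PI = 34.4 - 25.5
PI = 8.9


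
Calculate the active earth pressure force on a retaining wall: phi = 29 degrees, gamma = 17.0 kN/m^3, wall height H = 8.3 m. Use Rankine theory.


Compute active earth pressure coefficient:
Ka = tan^2(45 - phi/2) = tan^2(30.5) = 0.346974
Compute active force:
Pa = 0.5 * Ka * gamma * H^2
Pa = 0.5 * 0.346974 * 17.0 * 8.3^2
Pa = 203.18 kN/m


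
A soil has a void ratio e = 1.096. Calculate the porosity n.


Result: 0.5229

Derivation:
Using the relation n = e / (1 + e)
n = 1.096 / (1 + 1.096)
n = 1.096 / 2.096
n = 0.5229


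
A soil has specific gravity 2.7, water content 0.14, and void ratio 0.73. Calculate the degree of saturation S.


Result: 0.5178

Derivation:
Using S = Gs * w / e
S = 2.7 * 0.14 / 0.73
S = 0.5178


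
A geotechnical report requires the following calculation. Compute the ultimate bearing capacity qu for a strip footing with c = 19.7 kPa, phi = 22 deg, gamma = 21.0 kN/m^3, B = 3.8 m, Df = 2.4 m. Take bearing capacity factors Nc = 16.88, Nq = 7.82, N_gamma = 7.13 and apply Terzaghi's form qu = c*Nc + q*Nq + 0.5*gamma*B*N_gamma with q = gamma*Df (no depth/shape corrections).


Compute qu = c*Nc + gamma*Df*Nq + 0.5*gamma*B*N_gamma
Term 1: 19.7 * 16.88 = 332.536
Term 2: 21.0 * 2.4 * 7.82 = 394.128
Term 3: 0.5 * 21.0 * 3.8 * 7.13 = 284.487
qu = 332.536 + 394.128 + 284.487
qu = 1011.15 kPa


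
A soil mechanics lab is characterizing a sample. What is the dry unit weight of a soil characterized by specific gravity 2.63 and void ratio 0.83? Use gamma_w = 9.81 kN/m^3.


Using gamma_d = Gs * gamma_w / (1 + e)
gamma_d = 2.63 * 9.81 / (1 + 0.83)
gamma_d = 2.63 * 9.81 / 1.83
gamma_d = 14.099 kN/m^3


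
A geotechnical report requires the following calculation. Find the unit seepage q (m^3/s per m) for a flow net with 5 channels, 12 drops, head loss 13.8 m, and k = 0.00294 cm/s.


Convert k to m/s for unit consistency with H:
k = 0.00294 cm/s = 0.00294 / 100 m/s = 2.94e-05 m/s
Using q = k * H * Nf / Nd
Nf / Nd = 5 / 12 = 0.4167
q = 2.94e-05 * 13.8 * 0.4167
q = 0.0001691 m^3/s per m


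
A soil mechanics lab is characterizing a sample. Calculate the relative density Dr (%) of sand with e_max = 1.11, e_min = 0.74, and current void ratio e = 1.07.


Using Dr = (e_max - e) / (e_max - e_min) * 100
e_max - e = 1.11 - 1.07 = 0.04
e_max - e_min = 1.11 - 0.74 = 0.37
Dr = 0.04 / 0.37 * 100
Dr = 10.81 %


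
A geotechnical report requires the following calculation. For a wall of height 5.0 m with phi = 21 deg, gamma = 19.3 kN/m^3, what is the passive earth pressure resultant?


Compute passive earth pressure coefficient:
Kp = tan^2(45 + phi/2) = tan^2(55.5) = 2.117051
Compute passive force:
Pp = 0.5 * Kp * gamma * H^2
Pp = 0.5 * 2.117051 * 19.3 * 5.0^2
Pp = 510.74 kN/m


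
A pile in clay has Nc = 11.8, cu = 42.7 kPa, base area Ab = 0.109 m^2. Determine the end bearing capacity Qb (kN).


Using Qb = Nc * cu * Ab
Qb = 11.8 * 42.7 * 0.109
Qb = 54.92 kN


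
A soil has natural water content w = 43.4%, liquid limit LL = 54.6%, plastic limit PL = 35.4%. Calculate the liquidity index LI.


Result: 0.417

Derivation:
First compute the plasticity index:
PI = LL - PL = 54.6 - 35.4 = 19.2
Then compute the liquidity index:
LI = (w - PL) / PI
LI = (43.4 - 35.4) / 19.2
LI = 0.417


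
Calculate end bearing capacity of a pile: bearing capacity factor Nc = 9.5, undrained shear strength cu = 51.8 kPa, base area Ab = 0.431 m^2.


Using Qb = Nc * cu * Ab
Qb = 9.5 * 51.8 * 0.431
Qb = 212.1 kN


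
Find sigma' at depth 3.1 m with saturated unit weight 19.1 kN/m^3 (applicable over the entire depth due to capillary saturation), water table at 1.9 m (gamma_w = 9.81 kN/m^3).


Result: 47.44 kPa

Derivation:
Total stress = gamma_sat * depth
sigma = 19.1 * 3.1 = 59.21 kPa
Pore water pressure u = gamma_w * (depth - d_wt)
u = 9.81 * (3.1 - 1.9) = 11.772 kPa
Effective stress = sigma - u
sigma' = 59.21 - 11.772 = 47.44 kPa


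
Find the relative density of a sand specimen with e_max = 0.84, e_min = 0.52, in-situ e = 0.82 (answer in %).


Result: 6.25 %

Derivation:
Using Dr = (e_max - e) / (e_max - e_min) * 100
e_max - e = 0.84 - 0.82 = 0.02
e_max - e_min = 0.84 - 0.52 = 0.32
Dr = 0.02 / 0.32 * 100
Dr = 6.25 %


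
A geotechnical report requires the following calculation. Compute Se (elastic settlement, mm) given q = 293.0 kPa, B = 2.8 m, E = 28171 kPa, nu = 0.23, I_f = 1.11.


Using Se = q * B * (1 - nu^2) * I_f / E
1 - nu^2 = 1 - 0.23^2 = 0.9471
Se = 293.0 * 2.8 * 0.9471 * 1.11 / 28171
Se = 0.030616 m
Convert to mm: Se = 0.030616 * 1000 = 30.616 mm


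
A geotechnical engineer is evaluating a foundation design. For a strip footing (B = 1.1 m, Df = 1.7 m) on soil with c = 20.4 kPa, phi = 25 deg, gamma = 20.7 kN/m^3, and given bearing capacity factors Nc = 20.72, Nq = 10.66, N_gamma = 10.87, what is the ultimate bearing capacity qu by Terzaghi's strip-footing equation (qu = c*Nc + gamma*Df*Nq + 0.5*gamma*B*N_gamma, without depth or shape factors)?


Result: 921.57 kPa

Derivation:
Compute qu = c*Nc + gamma*Df*Nq + 0.5*gamma*B*N_gamma
Term 1: 20.4 * 20.72 = 422.688
Term 2: 20.7 * 1.7 * 10.66 = 375.1254
Term 3: 0.5 * 20.7 * 1.1 * 10.87 = 123.75495
qu = 422.688 + 375.1254 + 123.75495
qu = 921.57 kPa


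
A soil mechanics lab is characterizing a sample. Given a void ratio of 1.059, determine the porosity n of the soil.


Using the relation n = e / (1 + e)
n = 1.059 / (1 + 1.059)
n = 1.059 / 2.059
n = 0.5143


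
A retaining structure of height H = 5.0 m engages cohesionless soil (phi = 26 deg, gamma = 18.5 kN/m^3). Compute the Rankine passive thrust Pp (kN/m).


Compute passive earth pressure coefficient:
Kp = tan^2(45 + phi/2) = tan^2(58.0) = 2.561071
Compute passive force:
Pp = 0.5 * Kp * gamma * H^2
Pp = 0.5 * 2.561071 * 18.5 * 5.0^2
Pp = 592.25 kN/m


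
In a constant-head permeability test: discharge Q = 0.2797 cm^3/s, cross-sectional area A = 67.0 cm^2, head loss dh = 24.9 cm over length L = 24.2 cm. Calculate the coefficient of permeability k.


Result: 0.004057 cm/s

Derivation:
Compute hydraulic gradient:
i = dh / L = 24.9 / 24.2 = 1.02893
Then apply Darcy's law:
k = Q / (A * i)
k = 0.2797 / (67.0 * 1.02893)
k = 0.2797 / 68.938
k = 0.004057 cm/s


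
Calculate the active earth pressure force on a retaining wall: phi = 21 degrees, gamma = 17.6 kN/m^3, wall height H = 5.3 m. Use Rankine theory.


Compute active earth pressure coefficient:
Ka = tan^2(45 - phi/2) = tan^2(34.5) = 0.472355
Compute active force:
Pa = 0.5 * Ka * gamma * H^2
Pa = 0.5 * 0.472355 * 17.6 * 5.3^2
Pa = 116.76 kN/m


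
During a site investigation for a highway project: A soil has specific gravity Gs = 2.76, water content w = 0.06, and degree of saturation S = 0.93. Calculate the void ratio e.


Using the relation e = Gs * w / S
e = 2.76 * 0.06 / 0.93
e = 0.1781


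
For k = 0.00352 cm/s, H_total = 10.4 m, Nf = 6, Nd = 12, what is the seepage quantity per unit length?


Result: 0.000183 m^3/s per m

Derivation:
Convert k to m/s for unit consistency with H:
k = 0.00352 cm/s = 0.00352 / 100 m/s = 3.52e-05 m/s
Using q = k * H * Nf / Nd
Nf / Nd = 6 / 12 = 0.5
q = 3.52e-05 * 10.4 * 0.5
q = 0.000183 m^3/s per m


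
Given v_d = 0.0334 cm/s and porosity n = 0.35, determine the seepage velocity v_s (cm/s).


Result: 0.09543 cm/s

Derivation:
Using v_s = v_d / n
v_s = 0.0334 / 0.35
v_s = 0.09543 cm/s


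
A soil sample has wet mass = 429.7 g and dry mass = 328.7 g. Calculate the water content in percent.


Using w = (m_wet - m_dry) / m_dry * 100
m_wet - m_dry = 429.7 - 328.7 = 101.0 g
w = 101.0 / 328.7 * 100
w = 30.73 %


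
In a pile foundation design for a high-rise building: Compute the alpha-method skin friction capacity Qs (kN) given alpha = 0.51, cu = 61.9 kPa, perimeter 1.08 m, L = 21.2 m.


Using Qs = alpha * cu * perimeter * L
Qs = 0.51 * 61.9 * 1.08 * 21.2
Qs = 722.8 kN


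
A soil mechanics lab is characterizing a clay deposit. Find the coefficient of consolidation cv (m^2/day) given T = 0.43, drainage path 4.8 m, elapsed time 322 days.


Using cv = T * H_dr^2 / t
H_dr^2 = 4.8^2 = 23.04
cv = 0.43 * 23.04 / 322
cv = 0.03077 m^2/day


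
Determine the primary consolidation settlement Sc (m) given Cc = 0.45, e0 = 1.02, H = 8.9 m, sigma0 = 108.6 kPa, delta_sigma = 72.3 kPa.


Using Sc = Cc * H / (1 + e0) * log10((sigma0 + delta_sigma) / sigma0)
Stress ratio = (108.6 + 72.3) / 108.6 = 1.66575
log10(1.66575) = 0.221609
Cc * H / (1 + e0) = 0.45 * 8.9 / (1 + 1.02) = 1.98267
Sc = 1.98267 * 0.221609
Sc = 0.4394 m


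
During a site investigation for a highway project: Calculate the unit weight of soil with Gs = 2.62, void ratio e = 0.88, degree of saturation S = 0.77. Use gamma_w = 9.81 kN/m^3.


Using gamma = gamma_w * (Gs + S*e) / (1 + e)
Numerator: Gs + S*e = 2.62 + 0.77*0.88 = 3.2976
Denominator: 1 + e = 1 + 0.88 = 1.88
gamma = 9.81 * 3.2976 / 1.88
gamma = 17.207 kN/m^3


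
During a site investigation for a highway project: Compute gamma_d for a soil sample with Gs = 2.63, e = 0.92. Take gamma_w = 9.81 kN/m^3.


Using gamma_d = Gs * gamma_w / (1 + e)
gamma_d = 2.63 * 9.81 / (1 + 0.92)
gamma_d = 2.63 * 9.81 / 1.92
gamma_d = 13.438 kN/m^3


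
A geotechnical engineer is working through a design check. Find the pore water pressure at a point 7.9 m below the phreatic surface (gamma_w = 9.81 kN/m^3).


Using u = gamma_w * h_w
u = 9.81 * 7.9
u = 77.5 kPa


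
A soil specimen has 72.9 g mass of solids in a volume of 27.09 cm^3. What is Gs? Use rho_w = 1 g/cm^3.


Using Gs = m_s / (V_s * rho_w)
Since rho_w = 1 g/cm^3:
Gs = 72.9 / 27.09
Gs = 2.691


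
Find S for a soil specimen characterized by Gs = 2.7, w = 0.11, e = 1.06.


Using S = Gs * w / e
S = 2.7 * 0.11 / 1.06
S = 0.2802


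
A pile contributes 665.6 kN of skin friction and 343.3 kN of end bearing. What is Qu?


Result: 1008.9 kN

Derivation:
Using Qu = Qf + Qb
Qu = 665.6 + 343.3
Qu = 1008.9 kN


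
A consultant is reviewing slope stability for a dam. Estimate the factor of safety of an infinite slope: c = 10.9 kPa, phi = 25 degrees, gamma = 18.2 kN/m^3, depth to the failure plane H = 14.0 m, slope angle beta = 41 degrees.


Result: 0.623

Derivation:
Using Fs = c / (gamma*H*sin(beta)*cos(beta)) + tan(phi)/tan(beta)
Cohesion contribution = 10.9 / (18.2*14.0*sin(41)*cos(41))
Cohesion contribution = 0.0863981
Friction contribution = tan(25)/tan(41) = 0.536426
Fs = 0.0863981 + 0.536426
Fs = 0.623


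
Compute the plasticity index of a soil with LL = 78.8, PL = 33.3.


Using PI = LL - PL
PI = 78.8 - 33.3
PI = 45.5


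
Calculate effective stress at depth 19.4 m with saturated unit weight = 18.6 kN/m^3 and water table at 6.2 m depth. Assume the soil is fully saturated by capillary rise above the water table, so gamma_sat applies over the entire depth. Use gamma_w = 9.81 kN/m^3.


Result: 231.35 kPa

Derivation:
Total stress = gamma_sat * depth
sigma = 18.6 * 19.4 = 360.84 kPa
Pore water pressure u = gamma_w * (depth - d_wt)
u = 9.81 * (19.4 - 6.2) = 129.492 kPa
Effective stress = sigma - u
sigma' = 360.84 - 129.492 = 231.35 kPa


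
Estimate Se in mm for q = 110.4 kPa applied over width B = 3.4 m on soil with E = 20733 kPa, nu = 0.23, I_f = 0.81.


Using Se = q * B * (1 - nu^2) * I_f / E
1 - nu^2 = 1 - 0.23^2 = 0.9471
Se = 110.4 * 3.4 * 0.9471 * 0.81 / 20733
Se = 0.013889 m
Convert to mm: Se = 0.013889 * 1000 = 13.889 mm


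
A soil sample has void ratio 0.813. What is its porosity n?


Result: 0.4484

Derivation:
Using the relation n = e / (1 + e)
n = 0.813 / (1 + 0.813)
n = 0.813 / 1.813
n = 0.4484


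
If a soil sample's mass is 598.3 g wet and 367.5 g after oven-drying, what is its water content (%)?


Using w = (m_wet - m_dry) / m_dry * 100
m_wet - m_dry = 598.3 - 367.5 = 230.8 g
w = 230.8 / 367.5 * 100
w = 62.8 %


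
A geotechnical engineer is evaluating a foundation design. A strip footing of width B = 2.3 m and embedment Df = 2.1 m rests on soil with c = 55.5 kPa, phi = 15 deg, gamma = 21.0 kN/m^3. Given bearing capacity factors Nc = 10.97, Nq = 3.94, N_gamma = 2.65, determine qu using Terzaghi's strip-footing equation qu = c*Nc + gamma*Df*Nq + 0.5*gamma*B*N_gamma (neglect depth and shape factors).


Compute qu = c*Nc + gamma*Df*Nq + 0.5*gamma*B*N_gamma
Term 1: 55.5 * 10.97 = 608.835
Term 2: 21.0 * 2.1 * 3.94 = 173.754
Term 3: 0.5 * 21.0 * 2.3 * 2.65 = 63.9975
qu = 608.835 + 173.754 + 63.9975
qu = 846.59 kPa


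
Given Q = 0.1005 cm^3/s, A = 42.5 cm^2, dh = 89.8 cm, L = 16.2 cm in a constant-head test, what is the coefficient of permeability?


Compute hydraulic gradient:
i = dh / L = 89.8 / 16.2 = 5.54321
Then apply Darcy's law:
k = Q / (A * i)
k = 0.1005 / (42.5 * 5.54321)
k = 0.1005 / 235.586
k = 0.000427 cm/s


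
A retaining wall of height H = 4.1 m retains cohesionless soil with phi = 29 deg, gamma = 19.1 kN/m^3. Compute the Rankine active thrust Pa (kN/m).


Compute active earth pressure coefficient:
Ka = tan^2(45 - phi/2) = tan^2(30.5) = 0.346974
Compute active force:
Pa = 0.5 * Ka * gamma * H^2
Pa = 0.5 * 0.346974 * 19.1 * 4.1^2
Pa = 55.7 kN/m


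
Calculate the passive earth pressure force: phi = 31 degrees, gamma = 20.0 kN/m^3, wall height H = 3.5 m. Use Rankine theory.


Result: 382.69 kN/m

Derivation:
Compute passive earth pressure coefficient:
Kp = tan^2(45 + phi/2) = tan^2(60.5) = 3.124035
Compute passive force:
Pp = 0.5 * Kp * gamma * H^2
Pp = 0.5 * 3.124035 * 20.0 * 3.5^2
Pp = 382.69 kN/m


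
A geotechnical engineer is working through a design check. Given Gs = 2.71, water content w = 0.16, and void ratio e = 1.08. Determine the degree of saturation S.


Using S = Gs * w / e
S = 2.71 * 0.16 / 1.08
S = 0.4015


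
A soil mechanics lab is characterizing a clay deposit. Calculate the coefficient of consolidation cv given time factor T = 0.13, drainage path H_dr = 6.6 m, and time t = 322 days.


Using cv = T * H_dr^2 / t
H_dr^2 = 6.6^2 = 43.56
cv = 0.13 * 43.56 / 322
cv = 0.01759 m^2/day


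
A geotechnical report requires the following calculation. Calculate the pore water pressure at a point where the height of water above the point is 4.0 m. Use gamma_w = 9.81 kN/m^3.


Using u = gamma_w * h_w
u = 9.81 * 4.0
u = 39.24 kPa


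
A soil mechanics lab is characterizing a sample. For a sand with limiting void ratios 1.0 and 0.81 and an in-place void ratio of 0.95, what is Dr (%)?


Using Dr = (e_max - e) / (e_max - e_min) * 100
e_max - e = 1.0 - 0.95 = 0.05
e_max - e_min = 1.0 - 0.81 = 0.19
Dr = 0.05 / 0.19 * 100
Dr = 26.32 %


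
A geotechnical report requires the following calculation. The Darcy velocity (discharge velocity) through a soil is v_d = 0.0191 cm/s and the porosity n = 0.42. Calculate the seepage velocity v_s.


Using v_s = v_d / n
v_s = 0.0191 / 0.42
v_s = 0.04548 cm/s


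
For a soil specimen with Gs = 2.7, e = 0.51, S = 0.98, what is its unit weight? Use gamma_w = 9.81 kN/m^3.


Using gamma = gamma_w * (Gs + S*e) / (1 + e)
Numerator: Gs + S*e = 2.7 + 0.98*0.51 = 3.1998
Denominator: 1 + e = 1 + 0.51 = 1.51
gamma = 9.81 * 3.1998 / 1.51
gamma = 20.788 kN/m^3


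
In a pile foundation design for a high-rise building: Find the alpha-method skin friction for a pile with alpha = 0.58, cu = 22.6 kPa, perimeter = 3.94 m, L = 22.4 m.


Result: 1156.86 kN

Derivation:
Using Qs = alpha * cu * perimeter * L
Qs = 0.58 * 22.6 * 3.94 * 22.4
Qs = 1156.86 kN


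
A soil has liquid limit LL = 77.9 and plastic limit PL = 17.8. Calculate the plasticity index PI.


Using PI = LL - PL
PI = 77.9 - 17.8
PI = 60.1


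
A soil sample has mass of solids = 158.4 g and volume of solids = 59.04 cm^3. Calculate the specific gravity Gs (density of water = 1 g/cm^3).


Using Gs = m_s / (V_s * rho_w)
Since rho_w = 1 g/cm^3:
Gs = 158.4 / 59.04
Gs = 2.683


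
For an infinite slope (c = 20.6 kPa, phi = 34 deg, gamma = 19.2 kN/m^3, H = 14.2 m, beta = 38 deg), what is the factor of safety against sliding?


Using Fs = c / (gamma*H*sin(beta)*cos(beta)) + tan(phi)/tan(beta)
Cohesion contribution = 20.6 / (19.2*14.2*sin(38)*cos(38))
Cohesion contribution = 0.155741
Friction contribution = tan(34)/tan(38) = 0.863332
Fs = 0.155741 + 0.863332
Fs = 1.019


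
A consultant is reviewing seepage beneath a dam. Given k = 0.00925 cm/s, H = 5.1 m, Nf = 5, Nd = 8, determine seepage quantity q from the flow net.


Result: 0.0002948 m^3/s per m

Derivation:
Convert k to m/s for unit consistency with H:
k = 0.00925 cm/s = 0.00925 / 100 m/s = 9.25e-05 m/s
Using q = k * H * Nf / Nd
Nf / Nd = 5 / 8 = 0.625
q = 9.25e-05 * 5.1 * 0.625
q = 0.0002948 m^3/s per m


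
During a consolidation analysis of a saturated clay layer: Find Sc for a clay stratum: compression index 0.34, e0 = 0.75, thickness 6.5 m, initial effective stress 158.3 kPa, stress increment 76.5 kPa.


Using Sc = Cc * H / (1 + e0) * log10((sigma0 + delta_sigma) / sigma0)
Stress ratio = (158.3 + 76.5) / 158.3 = 1.48326
log10(1.48326) = 0.171217
Cc * H / (1 + e0) = 0.34 * 6.5 / (1 + 0.75) = 1.26286
Sc = 1.26286 * 0.171217
Sc = 0.2162 m


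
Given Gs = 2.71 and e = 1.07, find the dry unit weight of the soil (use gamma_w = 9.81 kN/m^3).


Using gamma_d = Gs * gamma_w / (1 + e)
gamma_d = 2.71 * 9.81 / (1 + 1.07)
gamma_d = 2.71 * 9.81 / 2.07
gamma_d = 12.843 kN/m^3


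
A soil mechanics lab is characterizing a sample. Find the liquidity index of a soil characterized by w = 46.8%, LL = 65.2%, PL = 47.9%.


Result: -0.064

Derivation:
First compute the plasticity index:
PI = LL - PL = 65.2 - 47.9 = 17.3
Then compute the liquidity index:
LI = (w - PL) / PI
LI = (46.8 - 47.9) / 17.3
LI = -0.064


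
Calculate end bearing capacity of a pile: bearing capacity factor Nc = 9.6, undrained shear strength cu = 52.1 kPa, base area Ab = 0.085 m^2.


Using Qb = Nc * cu * Ab
Qb = 9.6 * 52.1 * 0.085
Qb = 42.51 kN


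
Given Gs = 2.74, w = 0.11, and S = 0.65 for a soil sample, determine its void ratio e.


Result: 0.4637

Derivation:
Using the relation e = Gs * w / S
e = 2.74 * 0.11 / 0.65
e = 0.4637


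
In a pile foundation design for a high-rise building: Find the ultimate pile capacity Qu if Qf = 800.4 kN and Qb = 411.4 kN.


Result: 1211.8 kN

Derivation:
Using Qu = Qf + Qb
Qu = 800.4 + 411.4
Qu = 1211.8 kN


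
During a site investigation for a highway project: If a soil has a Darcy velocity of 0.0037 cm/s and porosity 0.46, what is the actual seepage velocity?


Using v_s = v_d / n
v_s = 0.0037 / 0.46
v_s = 0.00804 cm/s


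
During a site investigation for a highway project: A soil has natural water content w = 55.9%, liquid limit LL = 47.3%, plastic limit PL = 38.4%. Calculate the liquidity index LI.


First compute the plasticity index:
PI = LL - PL = 47.3 - 38.4 = 8.9
Then compute the liquidity index:
LI = (w - PL) / PI
LI = (55.9 - 38.4) / 8.9
LI = 1.966


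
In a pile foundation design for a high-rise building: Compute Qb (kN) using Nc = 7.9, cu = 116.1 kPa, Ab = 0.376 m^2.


Using Qb = Nc * cu * Ab
Qb = 7.9 * 116.1 * 0.376
Qb = 344.86 kN


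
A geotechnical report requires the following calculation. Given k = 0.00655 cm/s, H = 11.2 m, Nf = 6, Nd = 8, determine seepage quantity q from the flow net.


Result: 0.0005502 m^3/s per m

Derivation:
Convert k to m/s for unit consistency with H:
k = 0.00655 cm/s = 0.00655 / 100 m/s = 6.55e-05 m/s
Using q = k * H * Nf / Nd
Nf / Nd = 6 / 8 = 0.75
q = 6.55e-05 * 11.2 * 0.75
q = 0.0005502 m^3/s per m


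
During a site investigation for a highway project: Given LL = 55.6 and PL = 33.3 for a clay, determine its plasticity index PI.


Using PI = LL - PL
PI = 55.6 - 33.3
PI = 22.3


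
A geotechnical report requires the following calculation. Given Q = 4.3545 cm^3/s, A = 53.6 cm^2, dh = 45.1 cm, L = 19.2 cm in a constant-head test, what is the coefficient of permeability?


Compute hydraulic gradient:
i = dh / L = 45.1 / 19.2 = 2.34896
Then apply Darcy's law:
k = Q / (A * i)
k = 4.3545 / (53.6 * 2.34896)
k = 4.3545 / 125.904
k = 0.034586 cm/s


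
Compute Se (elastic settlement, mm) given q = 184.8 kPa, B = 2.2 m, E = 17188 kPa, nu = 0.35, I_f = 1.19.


Using Se = q * B * (1 - nu^2) * I_f / E
1 - nu^2 = 1 - 0.35^2 = 0.8775
Se = 184.8 * 2.2 * 0.8775 * 1.19 / 17188
Se = 0.024700 m
Convert to mm: Se = 0.024700 * 1000 = 24.7 mm


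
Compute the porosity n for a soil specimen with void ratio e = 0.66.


Using the relation n = e / (1 + e)
n = 0.66 / (1 + 0.66)
n = 0.66 / 1.66
n = 0.3976


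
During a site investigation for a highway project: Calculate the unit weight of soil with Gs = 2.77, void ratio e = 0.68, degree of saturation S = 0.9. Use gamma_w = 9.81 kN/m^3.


Using gamma = gamma_w * (Gs + S*e) / (1 + e)
Numerator: Gs + S*e = 2.77 + 0.9*0.68 = 3.382
Denominator: 1 + e = 1 + 0.68 = 1.68
gamma = 9.81 * 3.382 / 1.68
gamma = 19.748 kN/m^3


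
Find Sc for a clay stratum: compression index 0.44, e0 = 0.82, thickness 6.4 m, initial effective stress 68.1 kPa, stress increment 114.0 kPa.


Result: 0.6609 m

Derivation:
Using Sc = Cc * H / (1 + e0) * log10((sigma0 + delta_sigma) / sigma0)
Stress ratio = (68.1 + 114.0) / 68.1 = 2.67401
log10(2.67401) = 0.427163
Cc * H / (1 + e0) = 0.44 * 6.4 / (1 + 0.82) = 1.54725
Sc = 1.54725 * 0.427163
Sc = 0.6609 m


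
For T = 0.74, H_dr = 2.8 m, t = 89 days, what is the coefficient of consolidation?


Using cv = T * H_dr^2 / t
H_dr^2 = 2.8^2 = 7.84
cv = 0.74 * 7.84 / 89
cv = 0.06519 m^2/day


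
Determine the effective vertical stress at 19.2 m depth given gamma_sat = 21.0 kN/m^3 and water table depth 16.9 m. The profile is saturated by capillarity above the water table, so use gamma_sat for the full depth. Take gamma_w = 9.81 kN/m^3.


Result: 380.64 kPa

Derivation:
Total stress = gamma_sat * depth
sigma = 21.0 * 19.2 = 403.2 kPa
Pore water pressure u = gamma_w * (depth - d_wt)
u = 9.81 * (19.2 - 16.9) = 22.563 kPa
Effective stress = sigma - u
sigma' = 403.2 - 22.563 = 380.64 kPa


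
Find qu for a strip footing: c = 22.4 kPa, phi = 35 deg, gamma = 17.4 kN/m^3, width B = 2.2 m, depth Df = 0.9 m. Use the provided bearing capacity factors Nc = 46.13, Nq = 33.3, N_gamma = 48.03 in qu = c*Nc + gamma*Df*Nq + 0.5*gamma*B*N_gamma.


Result: 2474.08 kPa

Derivation:
Compute qu = c*Nc + gamma*Df*Nq + 0.5*gamma*B*N_gamma
Term 1: 22.4 * 46.13 = 1033.312
Term 2: 17.4 * 0.9 * 33.3 = 521.478
Term 3: 0.5 * 17.4 * 2.2 * 48.03 = 919.2942
qu = 1033.312 + 521.478 + 919.2942
qu = 2474.08 kPa


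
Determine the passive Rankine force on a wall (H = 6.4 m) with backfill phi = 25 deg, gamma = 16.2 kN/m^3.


Compute passive earth pressure coefficient:
Kp = tan^2(45 + phi/2) = tan^2(57.5) = 2.463913
Compute passive force:
Pp = 0.5 * Kp * gamma * H^2
Pp = 0.5 * 2.463913 * 16.2 * 6.4^2
Pp = 817.47 kN/m


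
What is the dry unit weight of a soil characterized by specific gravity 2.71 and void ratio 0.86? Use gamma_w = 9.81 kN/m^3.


Result: 14.293 kN/m^3

Derivation:
Using gamma_d = Gs * gamma_w / (1 + e)
gamma_d = 2.71 * 9.81 / (1 + 0.86)
gamma_d = 2.71 * 9.81 / 1.86
gamma_d = 14.293 kN/m^3


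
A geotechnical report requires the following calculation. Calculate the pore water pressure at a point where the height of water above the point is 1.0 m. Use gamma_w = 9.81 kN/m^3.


Using u = gamma_w * h_w
u = 9.81 * 1.0
u = 9.81 kPa


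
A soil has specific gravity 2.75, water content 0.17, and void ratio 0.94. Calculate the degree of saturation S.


Using S = Gs * w / e
S = 2.75 * 0.17 / 0.94
S = 0.4973


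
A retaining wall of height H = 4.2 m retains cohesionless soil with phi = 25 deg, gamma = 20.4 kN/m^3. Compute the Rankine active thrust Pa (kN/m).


Compute active earth pressure coefficient:
Ka = tan^2(45 - phi/2) = tan^2(32.5) = 0.405859
Compute active force:
Pa = 0.5 * Ka * gamma * H^2
Pa = 0.5 * 0.405859 * 20.4 * 4.2^2
Pa = 73.03 kN/m


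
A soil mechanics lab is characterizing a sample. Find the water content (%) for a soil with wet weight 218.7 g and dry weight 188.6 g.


Result: 15.96 %

Derivation:
Using w = (m_wet - m_dry) / m_dry * 100
m_wet - m_dry = 218.7 - 188.6 = 30.1 g
w = 30.1 / 188.6 * 100
w = 15.96 %


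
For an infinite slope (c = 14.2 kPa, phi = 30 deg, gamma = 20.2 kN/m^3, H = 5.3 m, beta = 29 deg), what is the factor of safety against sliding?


Result: 1.354

Derivation:
Using Fs = c / (gamma*H*sin(beta)*cos(beta)) + tan(phi)/tan(beta)
Cohesion contribution = 14.2 / (20.2*5.3*sin(29)*cos(29))
Cohesion contribution = 0.312803
Friction contribution = tan(30)/tan(29) = 1.04157
Fs = 0.312803 + 1.04157
Fs = 1.354
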